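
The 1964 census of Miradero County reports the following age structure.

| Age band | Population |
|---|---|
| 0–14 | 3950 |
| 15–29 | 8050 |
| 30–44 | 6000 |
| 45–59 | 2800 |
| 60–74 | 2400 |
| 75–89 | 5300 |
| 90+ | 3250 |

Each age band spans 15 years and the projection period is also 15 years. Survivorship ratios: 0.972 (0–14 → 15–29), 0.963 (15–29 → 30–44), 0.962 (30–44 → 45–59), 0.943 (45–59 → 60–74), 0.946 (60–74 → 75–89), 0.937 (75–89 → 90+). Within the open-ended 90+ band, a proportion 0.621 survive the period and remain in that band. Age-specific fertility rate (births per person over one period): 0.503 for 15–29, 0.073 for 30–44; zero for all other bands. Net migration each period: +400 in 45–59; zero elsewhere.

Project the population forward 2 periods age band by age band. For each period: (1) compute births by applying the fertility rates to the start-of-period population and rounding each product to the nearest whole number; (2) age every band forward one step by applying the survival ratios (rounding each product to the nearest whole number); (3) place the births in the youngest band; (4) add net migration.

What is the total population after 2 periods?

Let band 1 be 0–14 through band 7 = 90+.
Period 1:
Births: 8050 × 0.503 = 4049  |  6000 × 0.073 = 438 → total 4487
Band 2: 3950 × 0.972 = 3839
Band 3: 8050 × 0.963 = 7752
Band 4: 6000 × 0.962 = 5772
Band 5: 2800 × 0.943 = 2640
Band 6: 2400 × 0.946 = 2270
Band 7: 5300 × 0.937 + 3250 × 0.621 = 4966 + 2018 = 6984
Net migration: Band 4 + 400 → 6172
Population now: 0–14=4487, 15–29=3839, 30–44=7752, 45–59=6172, 60–74=2640, 75–89=2270, 90+=6984
Period 2:
Births: 3839 × 0.503 = 1931  |  7752 × 0.073 = 566 → total 2497
Band 2: 4487 × 0.972 = 4361
Band 3: 3839 × 0.963 = 3697
Band 4: 7752 × 0.962 = 7457
Band 5: 6172 × 0.943 = 5820
Band 6: 2640 × 0.946 = 2497
Band 7: 2270 × 0.937 + 6984 × 0.621 = 2127 + 4337 = 6464
Net migration: Band 4 + 400 → 7857
Population now: 0–14=2497, 15–29=4361, 30–44=3697, 45–59=7857, 60–74=5820, 75–89=2497, 90+=6464
Total after period 2: 2497 + 4361 + 3697 + 7857 + 5820 + 2497 + 6464 = 33193

33193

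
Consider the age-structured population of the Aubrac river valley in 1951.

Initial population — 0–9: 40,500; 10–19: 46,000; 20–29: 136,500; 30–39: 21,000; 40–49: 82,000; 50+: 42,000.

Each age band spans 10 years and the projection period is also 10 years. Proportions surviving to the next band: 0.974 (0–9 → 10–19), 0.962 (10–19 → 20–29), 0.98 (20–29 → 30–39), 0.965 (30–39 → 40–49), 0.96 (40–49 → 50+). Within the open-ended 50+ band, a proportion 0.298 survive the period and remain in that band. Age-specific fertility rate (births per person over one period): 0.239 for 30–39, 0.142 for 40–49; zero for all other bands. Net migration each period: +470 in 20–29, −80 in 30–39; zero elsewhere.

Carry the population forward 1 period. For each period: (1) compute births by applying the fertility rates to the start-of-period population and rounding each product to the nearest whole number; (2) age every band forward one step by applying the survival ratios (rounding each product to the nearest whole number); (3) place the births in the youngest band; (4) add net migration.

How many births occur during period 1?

Period 1:
Births: 21000 × 0.239 = 5019  |  82000 × 0.142 = 11644 ⇒ total 16663
10–19: 40500 × 0.974 = 39447
20–29: 46000 × 0.962 = 44252
30–39: 136500 × 0.98 = 133770
40–49: 21000 × 0.965 = 20265
50+: 82000 × 0.96 + 42000 × 0.298 = 78720 + 12516 = 91236
Net migration: 20–29 + 470 → 44722; 30–39 − 80 → 133690
→ [16663, 39447, 44722, 133690, 20265, 91236]

16663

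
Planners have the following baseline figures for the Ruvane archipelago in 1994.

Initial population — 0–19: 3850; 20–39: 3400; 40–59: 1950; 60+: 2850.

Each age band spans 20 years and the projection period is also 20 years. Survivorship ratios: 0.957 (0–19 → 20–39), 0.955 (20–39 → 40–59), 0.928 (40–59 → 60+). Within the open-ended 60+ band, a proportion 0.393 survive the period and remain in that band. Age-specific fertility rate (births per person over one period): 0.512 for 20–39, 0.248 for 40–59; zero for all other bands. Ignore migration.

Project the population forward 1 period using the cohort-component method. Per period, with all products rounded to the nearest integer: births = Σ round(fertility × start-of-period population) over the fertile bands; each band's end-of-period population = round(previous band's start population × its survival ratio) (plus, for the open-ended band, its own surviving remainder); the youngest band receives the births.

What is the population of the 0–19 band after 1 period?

2225

(Bands numbered youngest = 1 to oldest = 4.)
[period 1]
Births: 3400 * 0.512 = 1741  |  1950 * 0.248 = 484 → total 2225
Band 2: 3850 * 0.957 = 3684
Band 3: 3400 * 0.955 = 3247
Band 4: 1950 * 0.928 + 2850 * 0.393 = 1810 + 1120 = 2930
→ [2225, 3684, 3247, 2930]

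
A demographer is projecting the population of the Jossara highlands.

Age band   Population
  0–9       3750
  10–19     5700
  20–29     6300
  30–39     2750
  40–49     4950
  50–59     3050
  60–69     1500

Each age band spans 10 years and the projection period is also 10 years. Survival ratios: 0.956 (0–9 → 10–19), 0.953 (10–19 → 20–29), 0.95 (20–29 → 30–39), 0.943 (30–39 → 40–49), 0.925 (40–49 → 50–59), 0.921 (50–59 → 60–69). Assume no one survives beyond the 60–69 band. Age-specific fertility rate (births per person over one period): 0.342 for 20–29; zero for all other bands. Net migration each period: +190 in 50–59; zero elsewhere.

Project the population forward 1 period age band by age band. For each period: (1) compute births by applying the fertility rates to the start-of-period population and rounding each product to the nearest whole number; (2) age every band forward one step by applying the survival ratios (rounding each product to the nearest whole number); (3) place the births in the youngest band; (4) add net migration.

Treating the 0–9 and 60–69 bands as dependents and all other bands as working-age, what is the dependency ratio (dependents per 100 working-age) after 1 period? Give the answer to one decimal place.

Let band 1 be 0–9 through band 7 = 60–69.
Period 1:
Births: 6300 × 0.342 = 2155
Band 2: 3750 × 0.956 = 3585
Band 3: 5700 × 0.953 = 5432
Band 4: 6300 × 0.95 = 5985
Band 5: 2750 × 0.943 = 2593
Band 6: 4950 × 0.925 = 4579
Band 7: 3050 × 0.921 = 2809
Net migration: Band 6 + 190 → 4769
End of period: [2155, 3585, 5432, 5985, 2593, 4769, 2809]
Dependents (band 0–9 + band 60–69) = 2155 + 2809 = 4964; working-age = 22364; ratio = 4964/22364 × 100 = 22.2

22.2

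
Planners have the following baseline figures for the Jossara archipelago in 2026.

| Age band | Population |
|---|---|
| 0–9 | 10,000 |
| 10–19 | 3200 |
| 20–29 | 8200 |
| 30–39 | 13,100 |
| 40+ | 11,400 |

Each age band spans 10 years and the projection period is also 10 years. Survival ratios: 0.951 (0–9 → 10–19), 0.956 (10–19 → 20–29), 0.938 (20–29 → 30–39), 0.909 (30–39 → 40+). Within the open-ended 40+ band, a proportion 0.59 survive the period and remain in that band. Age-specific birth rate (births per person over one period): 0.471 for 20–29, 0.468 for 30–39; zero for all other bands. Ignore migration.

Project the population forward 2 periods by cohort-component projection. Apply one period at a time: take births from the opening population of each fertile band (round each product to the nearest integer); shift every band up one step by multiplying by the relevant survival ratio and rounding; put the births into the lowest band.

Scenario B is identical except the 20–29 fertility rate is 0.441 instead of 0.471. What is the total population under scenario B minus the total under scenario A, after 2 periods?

-326

Period 1.
Births: 8200 × 0.471 = 3862 ; 13100 × 0.468 = 6131 → 9993
10–19: 10000 × 0.951 = 9510
20–29: 3200 × 0.956 = 3059
30–39: 8200 × 0.938 = 7692
40+: 13100 × 0.909 + 11400 × 0.59 = 11908 + 6726 = 18634
End of period: [9993, 9510, 3059, 7692, 18634]
Period 2.
Births: 3059 × 0.471 = 1441 ; 7692 × 0.468 = 3600 → 5041
10–19: 9993 × 0.951 = 9503
20–29: 9510 × 0.956 = 9092
30–39: 3059 × 0.938 = 2869
40+: 7692 × 0.909 + 18634 × 0.59 = 6992 + 10994 = 17986
End of period: [5041, 9503, 9092, 2869, 17986]
Scenario A total after 2 periods: 44491
Scenario B projection —
Period 1.
Births: 8200 × 0.441 = 3616 ; 13100 × 0.468 = 6131 → 9747
10–19: 10000 × 0.951 = 9510
20–29: 3200 × 0.956 = 3059
30–39: 8200 × 0.938 = 7692
40+: 13100 × 0.909 + 11400 × 0.59 = 11908 + 6726 = 18634
End of period: [9747, 9510, 3059, 7692, 18634]
Period 2.
Births: 3059 × 0.441 = 1349 ; 7692 × 0.468 = 3600 → 4949
10–19: 9747 × 0.951 = 9269
20–29: 9510 × 0.956 = 9092
30–39: 3059 × 0.938 = 2869
40+: 7692 × 0.909 + 18634 × 0.59 = 6992 + 10994 = 17986
End of period: [4949, 9269, 9092, 2869, 17986]
Scenario B total after 2 periods: 44165
Difference B − A = 44165 − 44491 = -326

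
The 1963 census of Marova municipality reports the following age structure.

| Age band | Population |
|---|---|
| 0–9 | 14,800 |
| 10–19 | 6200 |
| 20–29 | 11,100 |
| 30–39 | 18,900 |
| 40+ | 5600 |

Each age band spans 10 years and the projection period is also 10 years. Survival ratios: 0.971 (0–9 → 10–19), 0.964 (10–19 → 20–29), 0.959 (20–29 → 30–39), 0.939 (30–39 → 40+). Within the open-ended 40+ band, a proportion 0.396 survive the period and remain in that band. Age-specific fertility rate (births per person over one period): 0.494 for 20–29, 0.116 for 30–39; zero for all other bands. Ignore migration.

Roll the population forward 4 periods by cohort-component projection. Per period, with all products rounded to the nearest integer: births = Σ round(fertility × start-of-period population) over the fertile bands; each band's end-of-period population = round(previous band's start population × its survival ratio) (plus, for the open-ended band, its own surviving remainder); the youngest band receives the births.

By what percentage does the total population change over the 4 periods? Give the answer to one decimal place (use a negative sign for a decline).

Period 1:
Births: 11100 × 0.494 = 5483 ; 18900 × 0.116 = 2192 → total 7675
10–19: 14800 × 0.971 = 14371
20–29: 6200 × 0.964 = 5977
30–39: 11100 × 0.959 = 10645
40+: 18900 × 0.939 + 5600 × 0.396 = 17747 + 2218 = 19965
Giving 7675 / 14371 / 5977 / 10645 / 19965.
Period 2:
Births: 5977 × 0.494 = 2953 ; 10645 × 0.116 = 1235 → total 4188
10–19: 7675 × 0.971 = 7452
20–29: 14371 × 0.964 = 13854
30–39: 5977 × 0.959 = 5732
40+: 10645 × 0.939 + 19965 × 0.396 = 9996 + 7906 = 17902
Giving 4188 / 7452 / 13854 / 5732 / 17902.
Period 3:
Births: 13854 × 0.494 = 6844 ; 5732 × 0.116 = 665 → total 7509
10–19: 4188 × 0.971 = 4067
20–29: 7452 × 0.964 = 7184
30–39: 13854 × 0.959 = 13286
40+: 5732 × 0.939 + 17902 × 0.396 = 5382 + 7089 = 12471
Giving 7509 / 4067 / 7184 / 13286 / 12471.
Period 4:
Births: 7184 × 0.494 = 3549 ; 13286 × 0.116 = 1541 → total 5090
10–19: 7509 × 0.971 = 7291
20–29: 4067 × 0.964 = 3921
30–39: 7184 × 0.959 = 6889
40+: 13286 × 0.939 + 12471 × 0.396 = 12476 + 4939 = 17415
Giving 5090 / 7291 / 3921 / 6889 / 17415.
Total: 56600 → 40606; change = -15994; percentage change = -28.3%

-28.3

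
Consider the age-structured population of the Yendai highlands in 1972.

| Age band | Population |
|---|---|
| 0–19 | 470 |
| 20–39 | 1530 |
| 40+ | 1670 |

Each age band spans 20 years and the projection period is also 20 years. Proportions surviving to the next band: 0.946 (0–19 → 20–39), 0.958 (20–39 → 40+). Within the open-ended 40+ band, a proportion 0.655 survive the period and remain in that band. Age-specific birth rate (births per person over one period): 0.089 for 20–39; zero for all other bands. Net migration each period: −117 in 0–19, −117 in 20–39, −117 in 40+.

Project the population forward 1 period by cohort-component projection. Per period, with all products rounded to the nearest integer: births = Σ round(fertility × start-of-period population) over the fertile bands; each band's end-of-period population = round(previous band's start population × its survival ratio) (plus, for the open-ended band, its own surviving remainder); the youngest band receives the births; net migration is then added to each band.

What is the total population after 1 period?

Numbering the groups 1..3 from youngest to oldest:
Period 1:
Births: 1530 × 0.089 = 136
Group 2: 470 × 0.946 = 445
Group 3: 1530 × 0.958 + 1670 × 0.655 = 1466 + 1094 = 2560
Net migration: Group 1 − 117 → 19; Group 2 − 117 → 328; Group 3 − 117 → 2443
Population now: 0–19=19, 20–39=328, 40+=2443
Total after period 1: 19 + 328 + 2443 = 2790

2790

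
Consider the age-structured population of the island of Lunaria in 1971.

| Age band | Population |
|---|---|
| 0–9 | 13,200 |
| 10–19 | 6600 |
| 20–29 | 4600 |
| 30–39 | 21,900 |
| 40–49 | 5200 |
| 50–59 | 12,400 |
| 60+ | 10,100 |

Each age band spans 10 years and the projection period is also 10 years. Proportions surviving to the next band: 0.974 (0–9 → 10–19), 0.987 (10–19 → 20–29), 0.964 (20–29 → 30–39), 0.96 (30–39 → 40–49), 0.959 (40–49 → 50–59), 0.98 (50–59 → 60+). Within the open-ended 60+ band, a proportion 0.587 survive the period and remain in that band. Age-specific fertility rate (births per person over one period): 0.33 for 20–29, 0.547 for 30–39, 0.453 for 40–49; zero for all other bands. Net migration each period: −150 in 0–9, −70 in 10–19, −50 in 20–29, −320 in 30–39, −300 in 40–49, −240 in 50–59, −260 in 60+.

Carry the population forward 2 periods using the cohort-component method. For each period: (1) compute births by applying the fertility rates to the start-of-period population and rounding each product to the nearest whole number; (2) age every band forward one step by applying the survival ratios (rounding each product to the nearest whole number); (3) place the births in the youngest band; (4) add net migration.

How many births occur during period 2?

13771

[period 1]
Births: 4600 * 0.33 = 1518 ; 21900 * 0.547 = 11979 ; 5200 * 0.453 = 2356 — total 15853
10–19: 13200 * 0.974 = 12857
20–29: 6600 * 0.987 = 6514
30–39: 4600 * 0.964 = 4434
40–49: 21900 * 0.96 = 21024
50–59: 5200 * 0.959 = 4987
60+: 12400 * 0.98 + 10100 * 0.587 = 12152 + 5929 = 18081
Net migration: 0–9 − 150 → 15703; 10–19 − 70 → 12787; 20–29 − 50 → 6464; 30–39 − 320 → 4114; 40–49 − 300 → 20724; 50–59 − 240 → 4747; 60+ − 260 → 17821
Population now: 0–9=15703, 10–19=12787, 20–29=6464, 30–39=4114, 40–49=20724, 50–59=4747, 60+=17821
[period 2]
Births: 6464 * 0.33 = 2133 ; 4114 * 0.547 = 2250 ; 20724 * 0.453 = 9388 — total 13771
10–19: 15703 * 0.974 = 15295
20–29: 12787 * 0.987 = 12621
30–39: 6464 * 0.964 = 6231
40–49: 4114 * 0.96 = 3949
50–59: 20724 * 0.959 = 19874
60+: 4747 * 0.98 + 17821 * 0.587 = 4652 + 10461 = 15113
Net migration: 0–9 − 150 → 13621; 10–19 − 70 → 15225; 20–29 − 50 → 12571; 30–39 − 320 → 5911; 40–49 − 300 → 3649; 50–59 − 240 → 19634; 60+ − 260 → 14853
Population now: 0–9=13621, 10–19=15225, 20–29=12571, 30–39=5911, 40–49=3649, 50–59=19634, 60+=14853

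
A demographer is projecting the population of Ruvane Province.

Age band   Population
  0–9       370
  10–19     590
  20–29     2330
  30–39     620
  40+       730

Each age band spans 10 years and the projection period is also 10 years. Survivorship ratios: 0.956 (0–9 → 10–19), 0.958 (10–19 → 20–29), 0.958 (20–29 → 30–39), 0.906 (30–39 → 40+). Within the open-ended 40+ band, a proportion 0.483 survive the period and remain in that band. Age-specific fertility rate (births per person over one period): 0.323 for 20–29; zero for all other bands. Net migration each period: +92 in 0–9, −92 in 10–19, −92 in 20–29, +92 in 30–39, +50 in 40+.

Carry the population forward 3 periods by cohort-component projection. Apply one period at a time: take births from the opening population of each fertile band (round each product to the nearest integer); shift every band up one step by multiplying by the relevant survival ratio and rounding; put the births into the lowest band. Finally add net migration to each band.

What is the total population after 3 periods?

2933

— Period 1 —
Births: 2330 × 0.323 = 753
10–19: 370 × 0.956 = 354
20–29: 590 × 0.958 = 565
30–39: 2330 × 0.958 = 2232
40+: 620 × 0.906 + 730 × 0.483 = 562 + 353 = 915
Net migration: 0–9 + 92 → 845; 10–19 − 92 → 262; 20–29 − 92 → 473; 30–39 + 92 → 2324; 40+ + 50 → 965
→ [845, 262, 473, 2324, 965]
— Period 2 —
Births: 473 × 0.323 = 153
10–19: 845 × 0.956 = 808
20–29: 262 × 0.958 = 251
30–39: 473 × 0.958 = 453
40+: 2324 × 0.906 + 965 × 0.483 = 2106 + 466 = 2572
Net migration: 0–9 + 92 → 245; 10–19 − 92 → 716; 20–29 − 92 → 159; 30–39 + 92 → 545; 40+ + 50 → 2622
→ [245, 716, 159, 545, 2622]
— Period 3 —
Births: 159 × 0.323 = 51
10–19: 245 × 0.956 = 234
20–29: 716 × 0.958 = 686
30–39: 159 × 0.958 = 152
40+: 545 × 0.906 + 2622 × 0.483 = 494 + 1266 = 1760
Net migration: 0–9 + 92 → 143; 10–19 − 92 → 142; 20–29 − 92 → 594; 30–39 + 92 → 244; 40+ + 50 → 1810
→ [143, 142, 594, 244, 1810]
Total after period 3: 143 + 142 + 594 + 244 + 1810 = 2933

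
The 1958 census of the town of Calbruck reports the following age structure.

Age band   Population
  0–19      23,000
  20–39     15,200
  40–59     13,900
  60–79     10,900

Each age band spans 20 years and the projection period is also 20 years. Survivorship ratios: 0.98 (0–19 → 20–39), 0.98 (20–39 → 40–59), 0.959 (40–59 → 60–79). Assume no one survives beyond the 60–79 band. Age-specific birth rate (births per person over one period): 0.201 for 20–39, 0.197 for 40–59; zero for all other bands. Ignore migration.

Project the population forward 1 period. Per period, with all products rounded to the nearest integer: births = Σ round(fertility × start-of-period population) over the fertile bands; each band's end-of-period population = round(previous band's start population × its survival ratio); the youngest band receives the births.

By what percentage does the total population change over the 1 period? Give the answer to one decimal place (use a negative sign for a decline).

-10.2

Let group 1 be 0–19 through group 4 = 60–79.
Period 1.
Births: 15200 * 0.201 = 3055  |  13900 * 0.197 = 2738 → total 5793
Group 2: 23000 * 0.98 = 22540
Group 3: 15200 * 0.98 = 14896
Group 4: 13900 * 0.959 = 13330
→ [5793, 22540, 14896, 13330]
Total: 63000 → 56559; change = -6441; percentage change = -10.2%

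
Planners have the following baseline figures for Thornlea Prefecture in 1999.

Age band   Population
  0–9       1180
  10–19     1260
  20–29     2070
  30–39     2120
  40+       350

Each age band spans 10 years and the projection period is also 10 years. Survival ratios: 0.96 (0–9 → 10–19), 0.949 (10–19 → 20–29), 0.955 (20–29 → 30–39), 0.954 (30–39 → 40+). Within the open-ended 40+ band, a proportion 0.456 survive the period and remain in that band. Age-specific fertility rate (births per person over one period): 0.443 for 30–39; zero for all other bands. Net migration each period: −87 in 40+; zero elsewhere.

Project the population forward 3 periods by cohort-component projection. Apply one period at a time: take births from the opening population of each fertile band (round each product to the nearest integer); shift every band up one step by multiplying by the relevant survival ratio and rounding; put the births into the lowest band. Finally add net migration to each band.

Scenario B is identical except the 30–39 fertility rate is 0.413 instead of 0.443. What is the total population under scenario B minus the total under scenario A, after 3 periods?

Let band 1 be 0–9 through band 5 = 40+.
Period 1:
Births: 2120 * 0.443 = 939
Band 2: 1180 * 0.96 = 1133
Band 3: 1260 * 0.949 = 1196
Band 4: 2070 * 0.955 = 1977
Band 5: 2120 * 0.954 + 350 * 0.456 = 2022 + 160 = 2182
Net migration: Band 5 − 87 → 2095
→ [939, 1133, 1196, 1977, 2095]
Period 2:
Births: 1977 * 0.443 = 876
Band 2: 939 * 0.96 = 901
Band 3: 1133 * 0.949 = 1075
Band 4: 1196 * 0.955 = 1142
Band 5: 1977 * 0.954 + 2095 * 0.456 = 1886 + 955 = 2841
Net migration: Band 5 − 87 → 2754
→ [876, 901, 1075, 1142, 2754]
Period 3:
Births: 1142 * 0.443 = 506
Band 2: 876 * 0.96 = 841
Band 3: 901 * 0.949 = 855
Band 4: 1075 * 0.955 = 1027
Band 5: 1142 * 0.954 + 2754 * 0.456 = 1089 + 1256 = 2345
Net migration: Band 5 − 87 → 2258
→ [506, 841, 855, 1027, 2258]
Scenario A total after 3 periods: 5487
Scenario B projection —
Period 1:
Births: 2120 * 0.413 = 876
Band 2: 1180 * 0.96 = 1133
Band 3: 1260 * 0.949 = 1196
Band 4: 2070 * 0.955 = 1977
Band 5: 2120 * 0.954 + 350 * 0.456 = 2022 + 160 = 2182
Net migration: Band 5 − 87 → 2095
→ [876, 1133, 1196, 1977, 2095]
Period 2:
Births: 1977 * 0.413 = 817
Band 2: 876 * 0.96 = 841
Band 3: 1133 * 0.949 = 1075
Band 4: 1196 * 0.955 = 1142
Band 5: 1977 * 0.954 + 2095 * 0.456 = 1886 + 955 = 2841
Net migration: Band 5 − 87 → 2754
→ [817, 841, 1075, 1142, 2754]
Period 3:
Births: 1142 * 0.413 = 472
Band 2: 817 * 0.96 = 784
Band 3: 841 * 0.949 = 798
Band 4: 1075 * 0.955 = 1027
Band 5: 1142 * 0.954 + 2754 * 0.456 = 1089 + 1256 = 2345
Net migration: Band 5 − 87 → 2258
→ [472, 784, 798, 1027, 2258]
Scenario B total after 3 periods: 5339
Difference B − A = 5339 − 5487 = -148

-148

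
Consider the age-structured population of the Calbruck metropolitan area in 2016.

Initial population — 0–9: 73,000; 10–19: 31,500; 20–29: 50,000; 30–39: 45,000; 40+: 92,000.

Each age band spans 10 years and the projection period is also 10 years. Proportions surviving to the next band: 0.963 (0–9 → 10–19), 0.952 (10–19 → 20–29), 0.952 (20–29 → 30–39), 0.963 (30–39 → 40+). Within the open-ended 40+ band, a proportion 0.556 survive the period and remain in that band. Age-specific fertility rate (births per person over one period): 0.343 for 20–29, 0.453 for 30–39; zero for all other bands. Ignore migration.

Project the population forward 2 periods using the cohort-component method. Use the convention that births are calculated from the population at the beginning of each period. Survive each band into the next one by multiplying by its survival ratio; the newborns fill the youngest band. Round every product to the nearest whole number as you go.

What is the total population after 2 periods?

Period 1.
Births: 50000 × 0.343 = 17150  |  45000 × 0.453 = 20385 → total 37535
10–19: 73000 × 0.963 = 70299
20–29: 31500 × 0.952 = 29988
30–39: 50000 × 0.952 = 47600
40+: 45000 × 0.963 + 92000 × 0.556 = 43335 + 51152 = 94487
→ [37535, 70299, 29988, 47600, 94487]
Period 2.
Births: 29988 × 0.343 = 10286  |  47600 × 0.453 = 21563 → total 31849
10–19: 37535 × 0.963 = 36146
20–29: 70299 × 0.952 = 66925
30–39: 29988 × 0.952 = 28549
40+: 47600 × 0.963 + 94487 × 0.556 = 45839 + 52535 = 98374
→ [31849, 36146, 66925, 28549, 98374]
Total after period 2: 31849 + 36146 + 66925 + 28549 + 98374 = 261843

261843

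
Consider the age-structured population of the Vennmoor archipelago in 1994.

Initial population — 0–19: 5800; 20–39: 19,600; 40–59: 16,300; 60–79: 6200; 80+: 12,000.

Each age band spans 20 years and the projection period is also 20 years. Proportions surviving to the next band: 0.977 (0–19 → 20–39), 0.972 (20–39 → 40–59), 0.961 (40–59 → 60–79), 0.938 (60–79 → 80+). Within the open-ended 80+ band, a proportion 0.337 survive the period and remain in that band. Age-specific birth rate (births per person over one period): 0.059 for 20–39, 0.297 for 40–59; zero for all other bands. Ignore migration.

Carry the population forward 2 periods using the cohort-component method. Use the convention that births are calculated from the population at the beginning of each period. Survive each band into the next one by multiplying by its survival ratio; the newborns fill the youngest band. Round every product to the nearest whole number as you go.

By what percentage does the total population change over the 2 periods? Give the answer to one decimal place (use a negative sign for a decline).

After projecting period 1:
Births: 19600 * 0.059 = 1156  |  16300 * 0.297 = 4841 → total 5997
20–39: 5800 * 0.977 = 5667
40–59: 19600 * 0.972 = 19051
60–79: 16300 * 0.961 = 15664
80+: 6200 * 0.938 + 12000 * 0.337 = 5816 + 4044 = 9860
Population now: 0–19=5997, 20–39=5667, 40–59=19051, 60–79=15664, 80+=9860
After projecting period 2:
Births: 5667 * 0.059 = 334  |  19051 * 0.297 = 5658 → total 5992
20–39: 5997 * 0.977 = 5859
40–59: 5667 * 0.972 = 5508
60–79: 19051 * 0.961 = 18308
80+: 15664 * 0.938 + 9860 * 0.337 = 14693 + 3323 = 18016
Population now: 0–19=5992, 20–39=5859, 40–59=5508, 60–79=18308, 80+=18016
Total: 59900 → 53683; change = -6217; percentage change = -10.4%

-10.4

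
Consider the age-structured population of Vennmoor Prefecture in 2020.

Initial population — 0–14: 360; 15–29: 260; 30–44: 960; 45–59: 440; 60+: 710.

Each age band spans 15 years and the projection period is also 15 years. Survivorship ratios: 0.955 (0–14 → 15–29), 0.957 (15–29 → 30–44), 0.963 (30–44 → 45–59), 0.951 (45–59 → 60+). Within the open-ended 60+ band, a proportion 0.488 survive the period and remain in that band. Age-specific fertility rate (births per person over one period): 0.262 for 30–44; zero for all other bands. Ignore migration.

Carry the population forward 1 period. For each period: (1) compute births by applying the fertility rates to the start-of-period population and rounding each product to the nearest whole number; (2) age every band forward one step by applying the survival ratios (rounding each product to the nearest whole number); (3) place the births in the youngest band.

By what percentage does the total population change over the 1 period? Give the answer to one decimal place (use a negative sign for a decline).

— Period 1 —
Births: 960 × 0.262 = 252
15–29: 360 × 0.955 = 344
30–44: 260 × 0.957 = 249
45–59: 960 × 0.963 = 924
60+: 440 × 0.951 + 710 × 0.488 = 418 + 346 = 764
→ [252, 344, 249, 924, 764]
Total: 2730 → 2533; change = -197; percentage change = -7.2%

-7.2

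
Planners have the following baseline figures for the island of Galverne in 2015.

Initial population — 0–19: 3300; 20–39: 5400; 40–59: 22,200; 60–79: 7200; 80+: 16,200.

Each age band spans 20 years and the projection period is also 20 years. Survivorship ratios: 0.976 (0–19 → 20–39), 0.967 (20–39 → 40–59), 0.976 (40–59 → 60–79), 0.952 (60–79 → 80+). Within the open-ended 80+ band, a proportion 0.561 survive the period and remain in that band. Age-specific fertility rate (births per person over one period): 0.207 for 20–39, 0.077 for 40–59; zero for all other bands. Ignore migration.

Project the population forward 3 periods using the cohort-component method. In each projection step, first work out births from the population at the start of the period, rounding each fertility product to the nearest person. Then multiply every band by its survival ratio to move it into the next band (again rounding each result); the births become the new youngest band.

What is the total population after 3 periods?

[period 1]
Births: 5400 × 0.207 = 1118, 22200 × 0.077 = 1709 ⇒ total 2827
20–39: 3300 × 0.976 = 3221
40–59: 5400 × 0.967 = 5222
60–79: 22200 × 0.976 = 21667
80+: 7200 × 0.952 + 16200 × 0.561 = 6854 + 9088 = 15942
Giving 2827 / 3221 / 5222 / 21667 / 15942.
[period 2]
Births: 3221 × 0.207 = 667, 5222 × 0.077 = 402 ⇒ total 1069
20–39: 2827 × 0.976 = 2759
40–59: 3221 × 0.967 = 3115
60–79: 5222 × 0.976 = 5097
80+: 21667 × 0.952 + 15942 × 0.561 = 20627 + 8943 = 29570
Giving 1069 / 2759 / 3115 / 5097 / 29570.
[period 3]
Births: 2759 × 0.207 = 571, 3115 × 0.077 = 240 ⇒ total 811
20–39: 1069 × 0.976 = 1043
40–59: 2759 × 0.967 = 2668
60–79: 3115 × 0.976 = 3040
80+: 5097 × 0.952 + 29570 × 0.561 = 4852 + 16589 = 21441
Giving 811 / 1043 / 2668 / 3040 / 21441.
Total after period 3: 811 + 1043 + 2668 + 3040 + 21441 = 29003

29003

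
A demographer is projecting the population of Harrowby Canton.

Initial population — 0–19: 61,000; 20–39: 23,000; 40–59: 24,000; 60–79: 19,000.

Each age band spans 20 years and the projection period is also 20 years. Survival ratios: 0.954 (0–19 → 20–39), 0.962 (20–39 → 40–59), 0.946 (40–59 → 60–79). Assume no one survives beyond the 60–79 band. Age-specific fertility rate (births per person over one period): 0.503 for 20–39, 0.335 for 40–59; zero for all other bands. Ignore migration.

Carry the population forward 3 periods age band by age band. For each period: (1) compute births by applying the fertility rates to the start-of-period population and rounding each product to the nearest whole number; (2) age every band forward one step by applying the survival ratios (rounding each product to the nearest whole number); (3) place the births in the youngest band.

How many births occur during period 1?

19609

Period 1:
Births: 23000 × 0.503 = 11569 ; 24000 × 0.335 = 8040 ⇒ total 19609
20–39: 61000 × 0.954 = 58194
40–59: 23000 × 0.962 = 22126
60–79: 24000 × 0.946 = 22704
→ [19609, 58194, 22126, 22704]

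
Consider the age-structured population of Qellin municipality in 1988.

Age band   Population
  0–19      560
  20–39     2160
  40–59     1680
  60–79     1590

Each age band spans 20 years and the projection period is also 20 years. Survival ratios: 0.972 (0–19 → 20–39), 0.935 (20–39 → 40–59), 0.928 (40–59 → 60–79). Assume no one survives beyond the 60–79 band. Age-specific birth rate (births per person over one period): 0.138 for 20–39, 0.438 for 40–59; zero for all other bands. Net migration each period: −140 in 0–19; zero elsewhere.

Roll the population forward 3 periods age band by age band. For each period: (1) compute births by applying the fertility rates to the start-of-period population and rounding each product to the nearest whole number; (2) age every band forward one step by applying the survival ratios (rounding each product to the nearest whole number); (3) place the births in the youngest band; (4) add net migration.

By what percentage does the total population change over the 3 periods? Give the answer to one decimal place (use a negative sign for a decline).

Numbering the bands 1..4 from youngest to oldest:
Period 1.
Births: 2160 × 0.138 = 298, 1680 × 0.438 = 736 — total 1034
Band 2: 560 × 0.972 = 544
Band 3: 2160 × 0.935 = 2020
Band 4: 1680 × 0.928 = 1559
Net migration: Band 1 − 140 → 894
→ [894, 544, 2020, 1559]
Period 2.
Births: 544 × 0.138 = 75, 2020 × 0.438 = 885 — total 960
Band 2: 894 × 0.972 = 869
Band 3: 544 × 0.935 = 509
Band 4: 2020 × 0.928 = 1875
Net migration: Band 1 − 140 → 820
→ [820, 869, 509, 1875]
Period 3.
Births: 869 × 0.138 = 120, 509 × 0.438 = 223 — total 343
Band 2: 820 × 0.972 = 797
Band 3: 869 × 0.935 = 813
Band 4: 509 × 0.928 = 472
Net migration: Band 1 − 140 → 203
→ [203, 797, 813, 472]
Total: 5990 → 2285; change = -3705; percentage change = -61.9%

-61.9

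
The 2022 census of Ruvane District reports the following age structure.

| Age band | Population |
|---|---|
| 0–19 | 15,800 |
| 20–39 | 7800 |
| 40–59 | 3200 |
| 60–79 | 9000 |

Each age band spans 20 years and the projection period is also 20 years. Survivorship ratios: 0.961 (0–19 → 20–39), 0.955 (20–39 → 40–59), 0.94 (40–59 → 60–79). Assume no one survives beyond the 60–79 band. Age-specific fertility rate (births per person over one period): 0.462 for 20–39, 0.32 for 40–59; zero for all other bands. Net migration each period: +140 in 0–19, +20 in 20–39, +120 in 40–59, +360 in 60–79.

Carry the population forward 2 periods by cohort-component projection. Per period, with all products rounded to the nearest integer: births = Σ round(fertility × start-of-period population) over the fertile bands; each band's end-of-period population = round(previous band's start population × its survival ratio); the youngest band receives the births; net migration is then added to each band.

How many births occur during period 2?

9446

After projecting period 1:
Births: 7800 × 0.462 = 3604 ; 3200 × 0.32 = 1024 — total 4628
20–39: 15800 × 0.961 = 15184
40–59: 7800 × 0.955 = 7449
60–79: 3200 × 0.94 = 3008
Net migration: 0–19 + 140 → 4768; 20–39 + 20 → 15204; 40–59 + 120 → 7569; 60–79 + 360 → 3368
Population now: 0–19=4768, 20–39=15204, 40–59=7569, 60–79=3368
After projecting period 2:
Births: 15204 × 0.462 = 7024 ; 7569 × 0.32 = 2422 — total 9446
20–39: 4768 × 0.961 = 4582
40–59: 15204 × 0.955 = 14520
60–79: 7569 × 0.94 = 7115
Net migration: 0–19 + 140 → 9586; 20–39 + 20 → 4602; 40–59 + 120 → 14640; 60–79 + 360 → 7475
Population now: 0–19=9586, 20–39=4602, 40–59=14640, 60–79=7475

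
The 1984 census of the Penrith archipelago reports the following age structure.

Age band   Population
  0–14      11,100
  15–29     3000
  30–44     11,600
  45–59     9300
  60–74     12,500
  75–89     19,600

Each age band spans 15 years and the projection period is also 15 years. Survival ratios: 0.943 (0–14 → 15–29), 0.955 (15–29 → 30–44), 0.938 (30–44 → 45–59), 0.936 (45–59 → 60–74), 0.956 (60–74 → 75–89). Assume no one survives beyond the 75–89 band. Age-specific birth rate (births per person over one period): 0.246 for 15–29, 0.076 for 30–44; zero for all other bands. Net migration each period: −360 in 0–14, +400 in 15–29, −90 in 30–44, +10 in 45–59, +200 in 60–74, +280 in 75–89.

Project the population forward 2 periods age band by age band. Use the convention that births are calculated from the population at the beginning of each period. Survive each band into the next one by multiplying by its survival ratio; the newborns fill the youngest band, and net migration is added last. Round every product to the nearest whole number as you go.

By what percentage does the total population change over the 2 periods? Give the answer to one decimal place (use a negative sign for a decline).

After projecting period 1:
Births: 3000 × 0.246 = 738  |  11600 × 0.076 = 882 → total 1620
15–29: 11100 × 0.943 = 10467
30–44: 3000 × 0.955 = 2865
45–59: 11600 × 0.938 = 10881
60–74: 9300 × 0.936 = 8705
75–89: 12500 × 0.956 = 11950
Net migration: 0–14 − 360 → 1260; 15–29 + 400 → 10867; 30–44 − 90 → 2775; 45–59 + 10 → 10891; 60–74 + 200 → 8905; 75–89 + 280 → 12230
End of period: [1260, 10867, 2775, 10891, 8905, 12230]
After projecting period 2:
Births: 10867 × 0.246 = 2673  |  2775 × 0.076 = 211 → total 2884
15–29: 1260 × 0.943 = 1188
30–44: 10867 × 0.955 = 10378
45–59: 2775 × 0.938 = 2603
60–74: 10891 × 0.936 = 10194
75–89: 8905 × 0.956 = 8513
Net migration: 0–14 − 360 → 2524; 15–29 + 400 → 1588; 30–44 − 90 → 10288; 45–59 + 10 → 2613; 60–74 + 200 → 10394; 75–89 + 280 → 8793
End of period: [2524, 1588, 10288, 2613, 10394, 8793]
Total: 67100 → 36200; change = -30900; percentage change = -46.1%

-46.1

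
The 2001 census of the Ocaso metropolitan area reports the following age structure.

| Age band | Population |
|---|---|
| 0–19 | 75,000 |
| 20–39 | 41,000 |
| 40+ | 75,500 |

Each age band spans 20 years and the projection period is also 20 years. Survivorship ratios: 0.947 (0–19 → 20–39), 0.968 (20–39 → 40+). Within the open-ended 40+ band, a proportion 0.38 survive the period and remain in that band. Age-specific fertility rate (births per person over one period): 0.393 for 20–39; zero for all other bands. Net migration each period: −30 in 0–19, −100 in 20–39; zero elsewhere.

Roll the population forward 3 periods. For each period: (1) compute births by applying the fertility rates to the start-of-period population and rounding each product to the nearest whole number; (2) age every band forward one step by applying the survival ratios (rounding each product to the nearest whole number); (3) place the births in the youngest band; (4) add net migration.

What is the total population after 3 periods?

82794

Period 1:
Births: 41000 × 0.393 = 16113
20–39: 75000 × 0.947 = 71025
40+: 41000 × 0.968 + 75500 × 0.38 = 39688 + 28690 = 68378
Net migration: 0–19 − 30 → 16083; 20–39 − 100 → 70925
Giving 16083 / 70925 / 68378.
Period 2:
Births: 70925 × 0.393 = 27874
20–39: 16083 × 0.947 = 15231
40+: 70925 × 0.968 + 68378 × 0.38 = 68655 + 25984 = 94639
Net migration: 0–19 − 30 → 27844; 20–39 − 100 → 15131
Giving 27844 / 15131 / 94639.
Period 3:
Births: 15131 × 0.393 = 5946
20–39: 27844 × 0.947 = 26368
40+: 15131 × 0.968 + 94639 × 0.38 = 14647 + 35963 = 50610
Net migration: 0–19 − 30 → 5916; 20–39 − 100 → 26268
Giving 5916 / 26268 / 50610.
Total after period 3: 5916 + 26268 + 50610 = 82794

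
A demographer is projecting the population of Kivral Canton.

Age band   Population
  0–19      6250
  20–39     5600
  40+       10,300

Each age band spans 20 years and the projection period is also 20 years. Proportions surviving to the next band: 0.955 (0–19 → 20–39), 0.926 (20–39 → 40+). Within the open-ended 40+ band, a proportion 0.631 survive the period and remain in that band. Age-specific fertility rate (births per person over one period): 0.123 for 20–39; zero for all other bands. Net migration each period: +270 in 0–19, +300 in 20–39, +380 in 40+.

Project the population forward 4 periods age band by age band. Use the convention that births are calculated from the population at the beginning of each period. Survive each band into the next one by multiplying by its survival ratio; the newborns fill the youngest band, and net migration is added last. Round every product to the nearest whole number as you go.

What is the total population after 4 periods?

Period 1:
Births: 5600 * 0.123 = 689
20–39: 6250 * 0.955 = 5969
40+: 5600 * 0.926 + 10300 * 0.631 = 5186 + 6499 = 11685
Net migration: 0–19 + 270 → 959; 20–39 + 300 → 6269; 40+ + 380 → 12065
Giving 959 / 6269 / 12065.
Period 2:
Births: 6269 * 0.123 = 771
20–39: 959 * 0.955 = 916
40+: 6269 * 0.926 + 12065 * 0.631 = 5805 + 7613 = 13418
Net migration: 0–19 + 270 → 1041; 20–39 + 300 → 1216; 40+ + 380 → 13798
Giving 1041 / 1216 / 13798.
Period 3:
Births: 1216 * 0.123 = 150
20–39: 1041 * 0.955 = 994
40+: 1216 * 0.926 + 13798 * 0.631 = 1126 + 8707 = 9833
Net migration: 0–19 + 270 → 420; 20–39 + 300 → 1294; 40+ + 380 → 10213
Giving 420 / 1294 / 10213.
Period 4:
Births: 1294 * 0.123 = 159
20–39: 420 * 0.955 = 401
40+: 1294 * 0.926 + 10213 * 0.631 = 1198 + 6444 = 7642
Net migration: 0–19 + 270 → 429; 20–39 + 300 → 701; 40+ + 380 → 8022
Giving 429 / 701 / 8022.
Total after period 4: 429 + 701 + 8022 = 9152

9152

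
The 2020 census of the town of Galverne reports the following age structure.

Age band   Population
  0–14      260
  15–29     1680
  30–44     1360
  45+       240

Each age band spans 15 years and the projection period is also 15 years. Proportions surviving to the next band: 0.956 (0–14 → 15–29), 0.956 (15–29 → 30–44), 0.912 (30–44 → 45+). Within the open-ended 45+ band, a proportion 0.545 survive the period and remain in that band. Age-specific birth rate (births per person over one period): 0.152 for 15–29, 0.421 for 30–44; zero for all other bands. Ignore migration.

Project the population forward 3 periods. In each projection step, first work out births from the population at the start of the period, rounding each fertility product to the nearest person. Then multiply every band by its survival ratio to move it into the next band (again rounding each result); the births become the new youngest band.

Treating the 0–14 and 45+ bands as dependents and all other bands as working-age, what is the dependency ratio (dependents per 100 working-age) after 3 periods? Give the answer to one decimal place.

Numbering the groups 1..4 from youngest to oldest:
After projecting period 1:
Births: 1680 × 0.152 = 255  |  1360 × 0.421 = 573 → total 828
Group 2: 260 × 0.956 = 249
Group 3: 1680 × 0.956 = 1606
Group 4: 1360 × 0.912 + 240 × 0.545 = 1240 + 131 = 1371
→ [828, 249, 1606, 1371]
After projecting period 2:
Births: 249 × 0.152 = 38  |  1606 × 0.421 = 676 → total 714
Group 2: 828 × 0.956 = 792
Group 3: 249 × 0.956 = 238
Group 4: 1606 × 0.912 + 1371 × 0.545 = 1465 + 747 = 2212
→ [714, 792, 238, 2212]
After projecting period 3:
Births: 792 × 0.152 = 120  |  238 × 0.421 = 100 → total 220
Group 2: 714 × 0.956 = 683
Group 3: 792 × 0.956 = 757
Group 4: 238 × 0.912 + 2212 × 0.545 = 217 + 1206 = 1423
→ [220, 683, 757, 1423]
Dependents (band 0–14 + band 45+) = 220 + 1423 = 1643; working-age = 1440; ratio = 1643/1440 × 100 = 114.1

114.1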